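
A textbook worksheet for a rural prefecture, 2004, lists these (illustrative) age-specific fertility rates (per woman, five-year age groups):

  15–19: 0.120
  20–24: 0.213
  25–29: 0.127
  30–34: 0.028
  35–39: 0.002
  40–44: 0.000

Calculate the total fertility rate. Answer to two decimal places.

2.45

Sum of ASFRs = 0.120 + 0.213 + 0.127 + 0.028 + 0.002 + 0.000 = 0.490
TFR = 5 × 0.490 = 2.45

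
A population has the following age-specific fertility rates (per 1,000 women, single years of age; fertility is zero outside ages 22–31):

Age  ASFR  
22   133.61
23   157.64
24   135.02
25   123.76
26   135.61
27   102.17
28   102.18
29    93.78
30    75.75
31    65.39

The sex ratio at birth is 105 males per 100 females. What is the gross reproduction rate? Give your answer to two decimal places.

Proportion female at birth = 100 / (100 + 105) = 0.48780.
Sum of ASFRs = 133.61 + 157.64 + 135.02 + 123.76 + 135.61 + 102.17 + 102.18 + 93.78 + 75.75 + 65.39 = 1124.91
TFR = 1124.91 / 1000 = 1.12491
GRR = 0.48780 × 1.12491 = 0.54873

0.55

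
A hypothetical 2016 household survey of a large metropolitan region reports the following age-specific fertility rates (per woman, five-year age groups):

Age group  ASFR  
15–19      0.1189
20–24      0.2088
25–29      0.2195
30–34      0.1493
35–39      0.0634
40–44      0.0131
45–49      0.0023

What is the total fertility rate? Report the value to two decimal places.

3.88

Sum of ASFRs = 0.1189 + 0.2088 + 0.2195 + 0.1493 + 0.0634 + 0.0131 + 0.0023 = 0.7753
TFR = 5 × 0.7753 = 3.8765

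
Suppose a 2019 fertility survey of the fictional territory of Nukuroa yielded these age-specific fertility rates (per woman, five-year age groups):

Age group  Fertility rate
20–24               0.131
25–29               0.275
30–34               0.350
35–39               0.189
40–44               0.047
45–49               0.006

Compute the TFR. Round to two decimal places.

4.99

Sum of ASFRs = 0.131 + 0.275 + 0.350 + 0.189 + 0.047 + 0.006 = 0.998
TFR = 5 × 0.998 = 4.99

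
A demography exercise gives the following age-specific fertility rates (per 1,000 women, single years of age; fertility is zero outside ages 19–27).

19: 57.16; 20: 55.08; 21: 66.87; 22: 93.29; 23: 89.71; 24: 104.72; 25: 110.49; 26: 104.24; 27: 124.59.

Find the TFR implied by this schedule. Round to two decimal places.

Sum of ASFRs = 57.16 + 55.08 + 66.87 + 93.29 + 89.71 + 104.72 + 110.49 + 104.24 + 124.59 = 806.15
TFR = 806.15 / 1000 = 0.80615

0.81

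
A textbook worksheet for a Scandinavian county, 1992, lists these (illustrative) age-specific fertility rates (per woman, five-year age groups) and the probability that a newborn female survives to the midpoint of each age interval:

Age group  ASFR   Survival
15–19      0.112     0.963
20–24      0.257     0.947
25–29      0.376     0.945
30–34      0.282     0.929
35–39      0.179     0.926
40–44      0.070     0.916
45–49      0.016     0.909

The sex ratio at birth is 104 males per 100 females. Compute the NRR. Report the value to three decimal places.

2.973

Proportion female at birth = 100 / (100 + 104) = 0.49020.
Weighting each age-specific rate by interval width and survival:
  15–19: 5 × 0.112 × 0.963 = 0.53928
  20–24: 5 × 0.257 × 0.947 = 1.21690
  25–29: 5 × 0.376 × 0.945 = 1.77660
  30–34: 5 × 0.282 × 0.929 = 1.30989
  35–39: 5 × 0.179 × 0.926 = 0.82877
  40–44: 5 × 0.070 × 0.916 = 0.32060
  45–49: 5 × 0.016 × 0.909 = 0.07272
Sum = 6.06476
NRR = 0.49020 × 6.06476 = 2.97295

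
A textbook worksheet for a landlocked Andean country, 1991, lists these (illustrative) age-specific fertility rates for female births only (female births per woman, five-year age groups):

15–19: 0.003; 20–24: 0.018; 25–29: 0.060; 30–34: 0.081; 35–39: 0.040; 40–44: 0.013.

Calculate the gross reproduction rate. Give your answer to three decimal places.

1.075

Sum of female ASFRs = 0.003 + 0.018 + 0.060 + 0.081 + 0.040 + 0.013 = 0.215
GRR = 5 × 0.215 = 1.075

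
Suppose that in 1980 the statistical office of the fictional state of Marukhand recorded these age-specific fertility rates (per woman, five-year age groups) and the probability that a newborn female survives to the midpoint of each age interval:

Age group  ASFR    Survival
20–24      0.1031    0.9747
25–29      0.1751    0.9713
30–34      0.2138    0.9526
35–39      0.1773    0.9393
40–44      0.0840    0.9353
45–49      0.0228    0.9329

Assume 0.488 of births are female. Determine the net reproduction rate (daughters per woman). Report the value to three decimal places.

Proportion female at birth = 0.488.
Per-age-group product (5 × ASFR × survival probability):
  20–24: 5 × 0.1031 × 0.9747 = 0.50246
  25–29: 5 × 0.1751 × 0.9713 = 0.85037
  30–34: 5 × 0.2138 × 0.9526 = 1.01833
  35–39: 5 × 0.1773 × 0.9393 = 0.83269
  40–44: 5 × 0.0840 × 0.9353 = 0.39283
  45–49: 5 × 0.0228 × 0.9329 = 0.10635
Sum = 3.70303
NRR = 0.488 × 3.70303 = 1.80708
With NRR above 1 the population is above replacement fertility.

1.807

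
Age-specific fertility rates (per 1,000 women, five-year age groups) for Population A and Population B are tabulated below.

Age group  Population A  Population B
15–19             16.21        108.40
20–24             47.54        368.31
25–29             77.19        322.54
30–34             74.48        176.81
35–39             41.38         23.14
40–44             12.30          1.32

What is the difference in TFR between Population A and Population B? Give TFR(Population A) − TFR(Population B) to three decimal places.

-3.657

Population A:
  Sum of ASFRs = 16.21 + 47.54 + 77.19 + 74.48 + 41.38 + 12.30 = 269.10
  TFR = 5 × 269.10 / 1000 = 1.3455
Population B:
  Sum of ASFRs = 108.40 + 368.31 + 322.54 + 176.81 + 23.14 + 1.32 = 1000.52
  TFR = 5 × 1000.52 / 1000 = 5.0026
Difference = 1.3455 − 5.0026 = -3.6571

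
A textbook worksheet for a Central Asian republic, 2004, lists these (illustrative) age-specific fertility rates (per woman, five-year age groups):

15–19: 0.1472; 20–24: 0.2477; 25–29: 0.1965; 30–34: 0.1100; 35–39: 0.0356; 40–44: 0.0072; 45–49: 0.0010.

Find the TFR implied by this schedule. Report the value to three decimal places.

3.726

Sum of ASFRs = 0.1472 + 0.2477 + 0.1965 + 0.1100 + 0.0356 + 0.0072 + 0.0010 = 0.7452
TFR = 5 × 0.7452 = 3.726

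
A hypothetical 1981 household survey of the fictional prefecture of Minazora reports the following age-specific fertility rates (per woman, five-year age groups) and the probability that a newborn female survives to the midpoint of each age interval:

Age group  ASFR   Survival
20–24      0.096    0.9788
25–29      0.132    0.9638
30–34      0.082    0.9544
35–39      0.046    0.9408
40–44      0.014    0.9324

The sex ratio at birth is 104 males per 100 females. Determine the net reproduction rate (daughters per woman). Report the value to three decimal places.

0.872

Proportion female at birth = 100 / (100 + 104) = 0.49020.
Survival-weighted fertility by age (5·fₓ·Sₓ):
  20–24: 5 × 0.096 × 0.9788 = 0.46982
  25–29: 5 × 0.132 × 0.9638 = 0.63611
  30–34: 5 × 0.082 × 0.9544 = 0.39130
  35–39: 5 × 0.046 × 0.9408 = 0.21638
  40–44: 5 × 0.014 × 0.9324 = 0.06527
Sum = 1.77888
NRR = 0.49020 × 1.77888 = 0.87201
NRR < 1, so the cohort does not fully replace itself.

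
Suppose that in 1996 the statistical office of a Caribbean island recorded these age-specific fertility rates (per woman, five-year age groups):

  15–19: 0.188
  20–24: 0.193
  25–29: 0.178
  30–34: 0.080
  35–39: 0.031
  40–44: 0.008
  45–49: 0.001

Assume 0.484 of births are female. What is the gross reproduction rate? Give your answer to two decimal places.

1.64

Proportion female at birth = 0.484.
Sum of ASFRs = 0.188 + 0.193 + 0.178 + 0.080 + 0.031 + 0.008 + 0.001 = 0.679
TFR = 5 × 0.679 = 3.395
GRR = 0.484 × 3.395 = 1.64318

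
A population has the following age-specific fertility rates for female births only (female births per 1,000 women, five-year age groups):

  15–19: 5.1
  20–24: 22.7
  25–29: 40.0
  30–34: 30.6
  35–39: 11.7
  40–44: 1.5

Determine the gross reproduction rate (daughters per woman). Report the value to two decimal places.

Sum of female ASFRs = 5.1 + 22.7 + 40.0 + 30.6 + 11.7 + 1.5 = 111.6
GRR = 5 × 111.6 / 1000 = 0.558

0.56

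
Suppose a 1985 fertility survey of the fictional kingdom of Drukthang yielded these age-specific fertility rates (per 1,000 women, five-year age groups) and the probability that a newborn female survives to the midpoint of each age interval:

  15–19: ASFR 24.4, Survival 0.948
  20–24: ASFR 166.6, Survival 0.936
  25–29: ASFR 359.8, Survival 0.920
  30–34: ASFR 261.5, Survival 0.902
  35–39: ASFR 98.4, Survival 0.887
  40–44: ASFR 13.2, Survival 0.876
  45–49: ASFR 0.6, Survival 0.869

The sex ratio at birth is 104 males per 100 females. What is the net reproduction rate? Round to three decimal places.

2.072

Proportion female at birth = 100 / (100 + 104) = 0.49020.
Weighting each age-specific rate by interval width and survival:
  15–19: 5 × 24.4/1000 × 0.948 = 0.11566
  20–24: 5 × 166.6/1000 × 0.936 = 0.77969
  25–29: 5 × 359.8/1000 × 0.920 = 1.65508
  30–34: 5 × 261.5/1000 × 0.902 = 1.17937
  35–39: 5 × 98.4/1000 × 0.887 = 0.43640
  40–44: 5 × 13.2/1000 × 0.876 = 0.05782
  45–49: 5 × 0.6/1000 × 0.869 = 0.00261
Sum = 4.22663
NRR = 0.49020 × 4.22663 = 2.07189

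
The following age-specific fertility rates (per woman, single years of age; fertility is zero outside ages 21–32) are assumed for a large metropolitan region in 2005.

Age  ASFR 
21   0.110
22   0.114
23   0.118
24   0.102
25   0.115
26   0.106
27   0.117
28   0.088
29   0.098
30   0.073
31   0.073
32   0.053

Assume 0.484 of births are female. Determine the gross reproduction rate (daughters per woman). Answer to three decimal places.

Proportion female at birth = 0.484.
Sum of ASFRs = 0.110 + 0.114 + 0.118 + 0.102 + 0.115 + 0.106 + 0.117 + 0.088 + 0.098 + 0.073 + 0.073 + 0.053 = 1.167
TFR = 1.167
GRR = 0.484 × 1.167 = 0.56483

0.565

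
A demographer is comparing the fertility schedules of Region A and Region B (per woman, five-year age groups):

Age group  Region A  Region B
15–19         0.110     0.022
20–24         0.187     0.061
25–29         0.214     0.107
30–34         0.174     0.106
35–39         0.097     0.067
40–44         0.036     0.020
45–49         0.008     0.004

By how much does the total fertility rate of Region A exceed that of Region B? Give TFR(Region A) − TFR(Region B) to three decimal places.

2.195

Region A:
  Sum of ASFRs = 0.110 + 0.187 + 0.214 + 0.174 + 0.097 + 0.036 + 0.008 = 0.826
  TFR = 5 × 0.826 = 4.13
Region B:
  Sum of ASFRs = 0.022 + 0.061 + 0.107 + 0.106 + 0.067 + 0.020 + 0.004 = 0.387
  TFR = 5 × 0.387 = 1.935
Difference = 4.13 − 1.935 = 2.195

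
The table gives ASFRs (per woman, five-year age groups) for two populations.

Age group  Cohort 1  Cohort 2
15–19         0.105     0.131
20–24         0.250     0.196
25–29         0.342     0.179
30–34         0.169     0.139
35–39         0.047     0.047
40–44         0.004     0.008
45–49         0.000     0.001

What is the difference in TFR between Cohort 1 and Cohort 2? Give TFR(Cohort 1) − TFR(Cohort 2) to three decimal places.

Cohort 1:
  Sum of ASFRs = 0.105 + 0.250 + 0.342 + 0.169 + 0.047 + 0.004 + 0.000 = 0.917
  TFR = 5 × 0.917 = 4.585
Cohort 2:
  Sum of ASFRs = 0.131 + 0.196 + 0.179 + 0.139 + 0.047 + 0.008 + 0.001 = 0.701
  TFR = 5 × 0.701 = 3.505
Difference = 4.585 − 3.505 = 1.08

1.080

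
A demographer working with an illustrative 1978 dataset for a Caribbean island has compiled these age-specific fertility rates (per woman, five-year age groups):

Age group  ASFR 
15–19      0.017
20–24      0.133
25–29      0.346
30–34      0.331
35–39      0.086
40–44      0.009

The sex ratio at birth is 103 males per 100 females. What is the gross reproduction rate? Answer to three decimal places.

2.271

Proportion female at birth = 100 / (100 + 103) = 0.49261.
Sum of ASFRs = 0.017 + 0.133 + 0.346 + 0.331 + 0.086 + 0.009 = 0.922
TFR = 5 × 0.922 = 4.61
GRR = 0.49261 × 4.61 = 2.27093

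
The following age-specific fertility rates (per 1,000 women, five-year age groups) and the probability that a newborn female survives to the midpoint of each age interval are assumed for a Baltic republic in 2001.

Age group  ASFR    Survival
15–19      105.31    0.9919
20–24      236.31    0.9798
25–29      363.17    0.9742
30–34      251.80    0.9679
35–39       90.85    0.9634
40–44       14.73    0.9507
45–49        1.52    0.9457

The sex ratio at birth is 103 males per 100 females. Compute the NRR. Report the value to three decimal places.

2.553

Proportion female at birth = 100 / (100 + 103) = 0.49261.
Each age group contributes 5 × ASFR × survival:
  15–19: 5 × 105.31/1000 × 0.9919 = 0.52228
  20–24: 5 × 236.31/1000 × 0.9798 = 1.15768
  25–29: 5 × 363.17/1000 × 0.9742 = 1.76900
  30–34: 5 × 251.80/1000 × 0.9679 = 1.21859
  35–39: 5 × 90.85/1000 × 0.9634 = 0.43762
  40–44: 5 × 14.73/1000 × 0.9507 = 0.07002
  45–49: 5 × 1.52/1000 × 0.9457 = 0.00719
Sum = 5.18238
NRR = 0.49261 × 5.18238 = 2.55289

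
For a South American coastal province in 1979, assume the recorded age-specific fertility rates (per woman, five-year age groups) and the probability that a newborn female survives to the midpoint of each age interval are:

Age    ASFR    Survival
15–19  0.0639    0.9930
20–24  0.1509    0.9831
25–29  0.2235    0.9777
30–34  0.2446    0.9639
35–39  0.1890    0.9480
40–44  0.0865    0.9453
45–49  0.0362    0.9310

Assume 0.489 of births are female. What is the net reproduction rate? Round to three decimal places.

Proportion female at birth = 0.489.
Per-age-group product (5 × ASFR × survival probability):
  15–19: 5 × 0.0639 × 0.9930 = 0.31726
  20–24: 5 × 0.1509 × 0.9831 = 0.74175
  25–29: 5 × 0.2235 × 0.9777 = 1.09258
  30–34: 5 × 0.2446 × 0.9639 = 1.17885
  35–39: 5 × 0.1890 × 0.9480 = 0.89586
  40–44: 5 × 0.0865 × 0.9453 = 0.40884
  45–49: 5 × 0.0362 × 0.9310 = 0.16851
Sum = 4.80365
NRR = 0.489 × 4.80365 = 2.34898

2.349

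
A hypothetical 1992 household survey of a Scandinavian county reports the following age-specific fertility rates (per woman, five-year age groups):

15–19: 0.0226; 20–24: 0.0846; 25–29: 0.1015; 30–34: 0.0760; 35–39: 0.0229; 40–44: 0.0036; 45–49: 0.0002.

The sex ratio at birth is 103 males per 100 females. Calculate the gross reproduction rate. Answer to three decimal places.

Proportion female at birth = 100 / (100 + 103) = 0.49261.
Sum of ASFRs = 0.0226 + 0.0846 + 0.1015 + 0.0760 + 0.0229 + 0.0036 + 0.0002 = 0.3114
TFR = 5 × 0.3114 = 1.557
GRR = 0.49261 × 1.557 = 0.76699

0.767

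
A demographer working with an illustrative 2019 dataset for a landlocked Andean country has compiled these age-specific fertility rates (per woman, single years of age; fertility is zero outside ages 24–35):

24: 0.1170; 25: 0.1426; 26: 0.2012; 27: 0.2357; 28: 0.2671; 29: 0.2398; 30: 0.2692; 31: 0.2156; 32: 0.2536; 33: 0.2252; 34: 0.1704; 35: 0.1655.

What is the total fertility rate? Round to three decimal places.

2.503

Sum of ASFRs = 0.1170 + 0.1426 + 0.2012 + 0.2357 + 0.2671 + 0.2398 + 0.2692 + 0.2156 + 0.2536 + 0.2252 + 0.1704 + 0.1655 = 2.5029
TFR = 2.5029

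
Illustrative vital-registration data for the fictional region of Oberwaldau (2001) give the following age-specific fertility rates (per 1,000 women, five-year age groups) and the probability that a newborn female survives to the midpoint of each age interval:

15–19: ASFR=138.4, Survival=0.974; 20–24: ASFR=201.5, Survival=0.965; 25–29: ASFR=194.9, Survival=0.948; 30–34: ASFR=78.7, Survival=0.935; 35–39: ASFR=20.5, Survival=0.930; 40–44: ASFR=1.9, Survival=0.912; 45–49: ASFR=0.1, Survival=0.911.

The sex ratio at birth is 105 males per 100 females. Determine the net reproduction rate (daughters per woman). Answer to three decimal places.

Proportion female at birth = 100 / (100 + 105) = 0.48780.
Weighting each age-specific rate by interval width and survival:
  15–19: 5 × 138.4/1000 × 0.974 = 0.67401
  20–24: 5 × 201.5/1000 × 0.965 = 0.97224
  25–29: 5 × 194.9/1000 × 0.948 = 0.92383
  30–34: 5 × 78.7/1000 × 0.935 = 0.36792
  35–39: 5 × 20.5/1000 × 0.930 = 0.09533
  40–44: 5 × 1.9/1000 × 0.912 = 0.00866
  45–49: 5 × 0.1/1000 × 0.911 = 0.00046
Sum = 3.04245
NRR = 0.48780 × 3.04245 = 1.48411
NRR > 1, so each generation more than replaces itself.

1.484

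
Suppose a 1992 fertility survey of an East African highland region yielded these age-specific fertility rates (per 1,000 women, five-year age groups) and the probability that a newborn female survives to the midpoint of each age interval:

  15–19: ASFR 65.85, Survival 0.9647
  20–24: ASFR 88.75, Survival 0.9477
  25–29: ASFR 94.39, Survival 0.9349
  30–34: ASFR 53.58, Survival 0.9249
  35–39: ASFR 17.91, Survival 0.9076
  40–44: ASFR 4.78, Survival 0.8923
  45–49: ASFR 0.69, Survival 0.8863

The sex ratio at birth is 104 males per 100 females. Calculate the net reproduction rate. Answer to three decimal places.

Proportion female at birth = 100 / (100 + 104) = 0.49020.
Weighting each age-specific rate by interval width and survival:
  15–19: 5 × 65.85/1000 × 0.9647 = 0.31763
  20–24: 5 × 88.75/1000 × 0.9477 = 0.42054
  25–29: 5 × 94.39/1000 × 0.9349 = 0.44123
  30–34: 5 × 53.58/1000 × 0.9249 = 0.24778
  35–39: 5 × 17.91/1000 × 0.9076 = 0.08128
  40–44: 5 × 4.78/1000 × 0.8923 = 0.02133
  45–49: 5 × 0.69/1000 × 0.8863 = 0.00306
Sum = 1.53285
NRR = 0.49020 × 1.53285 = 0.75140
NRR < 1, so the cohort does not fully replace itself.

0.751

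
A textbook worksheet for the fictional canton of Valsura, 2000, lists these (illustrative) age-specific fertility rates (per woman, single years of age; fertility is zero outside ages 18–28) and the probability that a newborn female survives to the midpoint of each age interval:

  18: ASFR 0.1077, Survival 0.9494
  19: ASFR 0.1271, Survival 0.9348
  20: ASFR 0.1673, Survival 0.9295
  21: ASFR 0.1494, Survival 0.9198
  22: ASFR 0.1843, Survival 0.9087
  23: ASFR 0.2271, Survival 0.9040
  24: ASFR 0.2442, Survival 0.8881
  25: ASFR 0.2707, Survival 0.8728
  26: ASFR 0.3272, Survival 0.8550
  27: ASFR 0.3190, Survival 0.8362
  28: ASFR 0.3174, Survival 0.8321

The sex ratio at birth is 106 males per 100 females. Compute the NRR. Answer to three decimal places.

1.044

Proportion female at birth = 100 / (100 + 106) = 0.48544.
Each age group contributes 1 × ASFR × survival:
  18: 1 × 0.1077 × 0.9494 = 0.10225
  19: 1 × 0.1271 × 0.9348 = 0.11881
  20: 1 × 0.1673 × 0.9295 = 0.15551
  21: 1 × 0.1494 × 0.9198 = 0.13742
  22: 1 × 0.1843 × 0.9087 = 0.16747
  23: 1 × 0.2271 × 0.9040 = 0.20530
  24: 1 × 0.2442 × 0.8881 = 0.21687
  25: 1 × 0.2707 × 0.8728 = 0.23627
  26: 1 × 0.3272 × 0.8550 = 0.27976
  27: 1 × 0.3190 × 0.8362 = 0.26675
  28: 1 × 0.3174 × 0.8321 = 0.26411
Sum = 2.15052
NRR = 0.48544 × 2.15052 = 1.04395
With NRR above 1 the population is above replacement fertility.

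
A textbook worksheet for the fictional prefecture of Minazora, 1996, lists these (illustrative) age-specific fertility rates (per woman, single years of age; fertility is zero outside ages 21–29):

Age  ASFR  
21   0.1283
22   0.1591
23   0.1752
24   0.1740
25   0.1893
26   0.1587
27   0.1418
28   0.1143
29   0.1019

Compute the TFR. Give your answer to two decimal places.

Sum of ASFRs = 0.1283 + 0.1591 + 0.1752 + 0.1740 + 0.1893 + 0.1587 + 0.1418 + 0.1143 + 0.1019 = 1.3426
TFR = 1.3426

1.34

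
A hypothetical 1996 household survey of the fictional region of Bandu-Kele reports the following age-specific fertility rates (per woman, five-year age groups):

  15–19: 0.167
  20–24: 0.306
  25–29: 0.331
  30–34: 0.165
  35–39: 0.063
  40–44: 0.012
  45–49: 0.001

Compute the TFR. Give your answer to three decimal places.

Sum of ASFRs = 0.167 + 0.306 + 0.331 + 0.165 + 0.063 + 0.012 + 0.001 = 1.045
TFR = 5 × 1.045 = 5.225

5.225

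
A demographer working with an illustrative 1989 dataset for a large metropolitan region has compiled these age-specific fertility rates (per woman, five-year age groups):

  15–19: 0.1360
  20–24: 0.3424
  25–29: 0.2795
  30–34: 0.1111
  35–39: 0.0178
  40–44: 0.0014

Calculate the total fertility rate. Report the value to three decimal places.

Sum of ASFRs = 0.1360 + 0.3424 + 0.2795 + 0.1111 + 0.0178 + 0.0014 = 0.8882
TFR = 5 × 0.8882 = 4.441

4.441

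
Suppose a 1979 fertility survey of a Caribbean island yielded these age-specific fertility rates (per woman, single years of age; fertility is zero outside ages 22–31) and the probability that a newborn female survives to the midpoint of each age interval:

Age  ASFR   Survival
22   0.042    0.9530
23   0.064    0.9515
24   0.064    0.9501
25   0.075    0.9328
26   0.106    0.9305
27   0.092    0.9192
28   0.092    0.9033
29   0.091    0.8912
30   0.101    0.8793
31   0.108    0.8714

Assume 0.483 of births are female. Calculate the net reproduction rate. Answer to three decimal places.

0.368

Proportion female at birth = 0.483.
Per-age-group product (1 × ASFR × survival probability):
  22: 1 × 0.042 × 0.9530 = 0.04003
  23: 1 × 0.064 × 0.9515 = 0.06090
  24: 1 × 0.064 × 0.9501 = 0.06081
  25: 1 × 0.075 × 0.9328 = 0.06996
  26: 1 × 0.106 × 0.9305 = 0.09863
  27: 1 × 0.092 × 0.9192 = 0.08457
  28: 1 × 0.092 × 0.9033 = 0.08310
  29: 1 × 0.091 × 0.8912 = 0.08110
  30: 1 × 0.101 × 0.8793 = 0.08881
  31: 1 × 0.108 × 0.8714 = 0.09411
Sum = 0.76202
NRR = 0.483 × 0.76202 = 0.36806
With NRR below 1 the population is below replacement fertility.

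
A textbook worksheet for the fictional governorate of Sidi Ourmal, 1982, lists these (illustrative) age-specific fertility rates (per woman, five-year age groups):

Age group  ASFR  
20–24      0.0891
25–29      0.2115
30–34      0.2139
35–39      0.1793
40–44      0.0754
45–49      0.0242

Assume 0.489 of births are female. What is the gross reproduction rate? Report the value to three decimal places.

1.940

Proportion female at birth = 0.489.
Sum of ASFRs = 0.0891 + 0.2115 + 0.2139 + 0.1793 + 0.0754 + 0.0242 = 0.7934
TFR = 5 × 0.7934 = 3.967
GRR = 0.489 × 3.967 = 1.93986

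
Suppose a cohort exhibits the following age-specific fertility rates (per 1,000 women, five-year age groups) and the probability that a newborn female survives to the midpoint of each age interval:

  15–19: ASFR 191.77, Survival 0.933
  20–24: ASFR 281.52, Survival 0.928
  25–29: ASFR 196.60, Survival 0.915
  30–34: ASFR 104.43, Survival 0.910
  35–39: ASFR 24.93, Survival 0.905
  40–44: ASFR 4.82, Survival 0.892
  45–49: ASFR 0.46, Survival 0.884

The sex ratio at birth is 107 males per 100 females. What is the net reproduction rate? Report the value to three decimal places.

Proportion female at birth = 100 / (100 + 107) = 0.48309.
Weighting each age-specific rate by interval width and survival:
  15–19: 5 × 191.77/1000 × 0.933 = 0.89461
  20–24: 5 × 281.52/1000 × 0.928 = 1.30625
  25–29: 5 × 196.60/1000 × 0.915 = 0.89945
  30–34: 5 × 104.43/1000 × 0.910 = 0.47516
  35–39: 5 × 24.93/1000 × 0.905 = 0.11281
  40–44: 5 × 4.82/1000 × 0.892 = 0.02150
  45–49: 5 × 0.46/1000 × 0.884 = 0.00203
Sum = 3.71181
NRR = 0.48309 × 3.71181 = 1.79314
NRR > 1, so each generation more than replaces itself.

1.793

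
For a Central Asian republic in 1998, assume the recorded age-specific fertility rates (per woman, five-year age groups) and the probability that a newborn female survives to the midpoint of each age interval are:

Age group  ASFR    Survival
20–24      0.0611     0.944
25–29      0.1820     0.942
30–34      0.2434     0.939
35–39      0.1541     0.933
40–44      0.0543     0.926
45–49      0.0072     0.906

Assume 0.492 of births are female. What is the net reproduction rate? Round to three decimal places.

Proportion female at birth = 0.492.
Per-age-group product (5 × ASFR × survival probability):
  20–24: 5 × 0.0611 × 0.944 = 0.28839
  25–29: 5 × 0.1820 × 0.942 = 0.85722
  30–34: 5 × 0.2434 × 0.939 = 1.14276
  35–39: 5 × 0.1541 × 0.933 = 0.71888
  40–44: 5 × 0.0543 × 0.926 = 0.25141
  45–49: 5 × 0.0072 × 0.906 = 0.03262
Sum = 3.29128
NRR = 0.492 × 3.29128 = 1.61931

1.619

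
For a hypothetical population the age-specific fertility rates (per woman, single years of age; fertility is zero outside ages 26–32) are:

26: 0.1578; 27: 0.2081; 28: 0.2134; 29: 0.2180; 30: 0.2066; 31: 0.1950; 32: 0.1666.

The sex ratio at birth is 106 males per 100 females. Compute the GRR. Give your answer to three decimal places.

Proportion female at birth = 100 / (100 + 106) = 0.48544.
Sum of ASFRs = 0.1578 + 0.2081 + 0.2134 + 0.2180 + 0.2066 + 0.1950 + 0.1666 = 1.3655
TFR = 1.3655
GRR = 0.48544 × 1.3655 = 0.66287

0.663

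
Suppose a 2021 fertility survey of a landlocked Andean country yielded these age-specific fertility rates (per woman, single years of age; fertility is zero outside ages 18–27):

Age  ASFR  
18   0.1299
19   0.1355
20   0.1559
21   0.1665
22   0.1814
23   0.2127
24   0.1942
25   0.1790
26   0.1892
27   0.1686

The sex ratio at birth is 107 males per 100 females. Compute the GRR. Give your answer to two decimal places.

Proportion female at birth = 100 / (100 + 107) = 0.48309.
Sum of ASFRs = 0.1299 + 0.1355 + 0.1559 + 0.1665 + 0.1814 + 0.2127 + 0.1942 + 0.1790 + 0.1892 + 0.1686 = 1.7129
TFR = 1.7129
GRR = 0.48309 × 1.7129 = 0.82748

0.83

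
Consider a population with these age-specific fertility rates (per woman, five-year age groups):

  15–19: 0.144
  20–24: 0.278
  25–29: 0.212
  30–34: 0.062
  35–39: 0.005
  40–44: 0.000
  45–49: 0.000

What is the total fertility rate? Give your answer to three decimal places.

Sum of ASFRs = 0.144 + 0.278 + 0.212 + 0.062 + 0.005 + 0.000 + 0.000 = 0.701
TFR = 5 × 0.701 = 3.505

3.505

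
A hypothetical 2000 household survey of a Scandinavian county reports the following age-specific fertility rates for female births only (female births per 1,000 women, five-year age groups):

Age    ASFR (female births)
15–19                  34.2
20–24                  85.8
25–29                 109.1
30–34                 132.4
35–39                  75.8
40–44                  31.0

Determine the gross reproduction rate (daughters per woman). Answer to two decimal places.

Sum of female ASFRs = 34.2 + 85.8 + 109.1 + 132.4 + 75.8 + 31.0 = 468.3
GRR = 5 × 468.3 / 1000 = 2.3415

2.34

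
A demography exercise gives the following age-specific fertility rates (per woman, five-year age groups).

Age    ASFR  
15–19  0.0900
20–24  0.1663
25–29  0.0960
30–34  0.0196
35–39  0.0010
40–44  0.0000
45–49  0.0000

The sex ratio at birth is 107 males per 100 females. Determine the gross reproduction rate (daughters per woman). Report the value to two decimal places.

0.90

Proportion female at birth = 100 / (100 + 107) = 0.48309.
Sum of ASFRs = 0.0900 + 0.1663 + 0.0960 + 0.0196 + 0.0010 + 0.0000 + 0.0000 = 0.3729
TFR = 5 × 0.3729 = 1.8645
GRR = 0.48309 × 1.8645 = 0.90072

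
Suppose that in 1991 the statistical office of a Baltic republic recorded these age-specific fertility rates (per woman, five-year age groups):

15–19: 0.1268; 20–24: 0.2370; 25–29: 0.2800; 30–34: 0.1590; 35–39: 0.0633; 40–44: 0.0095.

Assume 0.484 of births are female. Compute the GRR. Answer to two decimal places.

Proportion female at birth = 0.484.
Sum of ASFRs = 0.1268 + 0.2370 + 0.2800 + 0.1590 + 0.0633 + 0.0095 = 0.8756
TFR = 5 × 0.8756 = 4.378
GRR = 0.484 × 4.378 = 2.11895

2.12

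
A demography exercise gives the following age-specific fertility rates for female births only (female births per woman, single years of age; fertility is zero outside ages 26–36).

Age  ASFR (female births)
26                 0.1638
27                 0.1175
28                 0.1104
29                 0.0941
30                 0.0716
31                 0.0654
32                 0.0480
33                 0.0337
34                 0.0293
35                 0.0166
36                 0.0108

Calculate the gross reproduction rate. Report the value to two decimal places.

0.76

Sum of female ASFRs = 0.1638 + 0.1175 + 0.1104 + 0.0941 + 0.0716 + 0.0654 + 0.0480 + 0.0337 + 0.0293 + 0.0166 + 0.0108 = 0.7612
GRR = 0.7612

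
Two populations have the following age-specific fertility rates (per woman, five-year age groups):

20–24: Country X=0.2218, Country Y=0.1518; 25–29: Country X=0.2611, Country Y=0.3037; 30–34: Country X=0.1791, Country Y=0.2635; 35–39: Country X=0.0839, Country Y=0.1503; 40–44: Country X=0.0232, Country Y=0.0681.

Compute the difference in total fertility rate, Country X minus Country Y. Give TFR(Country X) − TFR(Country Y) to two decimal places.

Country X:
  Sum of ASFRs = 0.2218 + 0.2611 + 0.1791 + 0.0839 + 0.0232 = 0.7691
  TFR = 5 × 0.7691 = 3.8455
Country Y:
  Sum of ASFRs = 0.1518 + 0.3037 + 0.2635 + 0.1503 + 0.0681 = 0.9374
  TFR = 5 × 0.9374 = 4.687
Difference = 3.8455 − 4.687 = -0.8415

-0.84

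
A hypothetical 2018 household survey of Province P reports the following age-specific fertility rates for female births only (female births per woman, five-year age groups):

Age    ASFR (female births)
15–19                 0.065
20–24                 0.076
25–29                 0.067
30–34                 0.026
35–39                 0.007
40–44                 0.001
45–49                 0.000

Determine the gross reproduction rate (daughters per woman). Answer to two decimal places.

Sum of female ASFRs = 0.065 + 0.076 + 0.067 + 0.026 + 0.007 + 0.001 + 0.000 = 0.242
GRR = 5 × 0.242 = 1.21

1.21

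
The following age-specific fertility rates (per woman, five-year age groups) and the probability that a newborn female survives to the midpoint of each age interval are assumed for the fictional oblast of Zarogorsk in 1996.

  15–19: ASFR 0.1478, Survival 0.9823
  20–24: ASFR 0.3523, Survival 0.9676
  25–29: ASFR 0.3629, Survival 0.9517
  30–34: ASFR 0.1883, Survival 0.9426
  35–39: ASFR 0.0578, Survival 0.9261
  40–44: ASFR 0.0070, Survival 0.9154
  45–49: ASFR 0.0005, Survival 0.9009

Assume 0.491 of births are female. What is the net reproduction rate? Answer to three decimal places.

2.625

Proportion female at birth = 0.491.
Each age group contributes 5 × ASFR × survival:
  15–19: 5 × 0.1478 × 0.9823 = 0.72592
  20–24: 5 × 0.3523 × 0.9676 = 1.70443
  25–29: 5 × 0.3629 × 0.9517 = 1.72686
  30–34: 5 × 0.1883 × 0.9426 = 0.88746
  35–39: 5 × 0.0578 × 0.9261 = 0.26764
  40–44: 5 × 0.0070 × 0.9154 = 0.03204
  45–49: 5 × 0.0005 × 0.9009 = 0.00225
Sum = 5.34660
NRR = 0.491 × 5.34660 = 2.62518
NRR > 1, so each generation more than replaces itself.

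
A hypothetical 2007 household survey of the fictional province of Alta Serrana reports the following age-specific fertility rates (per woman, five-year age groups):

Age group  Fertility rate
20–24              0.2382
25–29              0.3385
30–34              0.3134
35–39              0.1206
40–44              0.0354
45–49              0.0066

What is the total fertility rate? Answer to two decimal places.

5.26

Sum of ASFRs = 0.2382 + 0.3385 + 0.3134 + 0.1206 + 0.0354 + 0.0066 = 1.0527
TFR = 5 × 1.0527 = 5.2635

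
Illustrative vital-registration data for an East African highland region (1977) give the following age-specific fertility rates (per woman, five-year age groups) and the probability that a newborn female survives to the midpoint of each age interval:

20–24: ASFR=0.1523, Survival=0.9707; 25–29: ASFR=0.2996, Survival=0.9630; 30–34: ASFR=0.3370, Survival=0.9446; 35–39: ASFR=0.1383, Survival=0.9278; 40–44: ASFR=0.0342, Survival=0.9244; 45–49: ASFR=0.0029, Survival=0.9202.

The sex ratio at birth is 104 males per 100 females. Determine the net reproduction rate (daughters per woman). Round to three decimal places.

2.248

Proportion female at birth = 100 / (100 + 104) = 0.49020.
Each age group contributes 5 × ASFR × survival:
  20–24: 5 × 0.1523 × 0.9707 = 0.73919
  25–29: 5 × 0.2996 × 0.9630 = 1.44257
  30–34: 5 × 0.3370 × 0.9446 = 1.59165
  35–39: 5 × 0.1383 × 0.9278 = 0.64157
  40–44: 5 × 0.0342 × 0.9244 = 0.15807
  45–49: 5 × 0.0029 × 0.9202 = 0.01334
Sum = 4.58639
NRR = 0.49020 × 4.58639 = 2.24825
With NRR above 1 the population is above replacement fertility.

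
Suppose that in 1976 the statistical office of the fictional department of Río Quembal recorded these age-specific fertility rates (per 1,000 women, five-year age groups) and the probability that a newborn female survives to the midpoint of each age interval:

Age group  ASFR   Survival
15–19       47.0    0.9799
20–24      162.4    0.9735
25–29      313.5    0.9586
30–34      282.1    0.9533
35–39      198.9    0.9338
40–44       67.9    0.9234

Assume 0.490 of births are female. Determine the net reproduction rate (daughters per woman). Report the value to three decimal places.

Proportion female at birth = 0.490.
Weighting each age-specific rate by interval width and survival:
  15–19: 5 × 47.0/1000 × 0.9799 = 0.23028
  20–24: 5 × 162.4/1000 × 0.9735 = 0.79048
  25–29: 5 × 313.5/1000 × 0.9586 = 1.50261
  30–34: 5 × 282.1/1000 × 0.9533 = 1.34463
  35–39: 5 × 198.9/1000 × 0.9338 = 0.92866
  40–44: 5 × 67.9/1000 × 0.9234 = 0.31349
Sum = 5.11015
NRR = 0.490 × 5.11015 = 2.50397
NRR > 1, so each generation more than replaces itself.

2.504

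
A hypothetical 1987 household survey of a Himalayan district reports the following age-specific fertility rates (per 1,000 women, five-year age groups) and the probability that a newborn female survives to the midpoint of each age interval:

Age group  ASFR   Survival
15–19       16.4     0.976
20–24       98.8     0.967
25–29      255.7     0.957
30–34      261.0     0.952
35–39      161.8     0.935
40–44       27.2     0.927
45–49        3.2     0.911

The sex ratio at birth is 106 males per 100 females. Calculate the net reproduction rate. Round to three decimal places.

Proportion female at birth = 100 / (100 + 106) = 0.48544.
Each age group contributes 5 × ASFR × survival:
  15–19: 5 × 16.4/1000 × 0.976 = 0.08003
  20–24: 5 × 98.8/1000 × 0.967 = 0.47770
  25–29: 5 × 255.7/1000 × 0.957 = 1.22352
  30–34: 5 × 261.0/1000 × 0.952 = 1.24236
  35–39: 5 × 161.8/1000 × 0.935 = 0.75642
  40–44: 5 × 27.2/1000 × 0.927 = 0.12607
  45–49: 5 × 3.2/1000 × 0.911 = 0.01458
Sum = 3.92068
NRR = 0.48544 × 3.92068 = 1.90325

1.903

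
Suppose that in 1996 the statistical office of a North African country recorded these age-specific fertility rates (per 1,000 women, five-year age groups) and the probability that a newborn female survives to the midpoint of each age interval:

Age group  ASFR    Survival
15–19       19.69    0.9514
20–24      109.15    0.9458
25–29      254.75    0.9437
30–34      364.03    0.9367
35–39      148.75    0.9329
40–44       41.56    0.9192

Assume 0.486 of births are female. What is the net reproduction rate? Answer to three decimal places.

2.139

Proportion female at birth = 0.486.
Each age group contributes 5 × ASFR × survival:
  15–19: 5 × 19.69/1000 × 0.9514 = 0.09367
  20–24: 5 × 109.15/1000 × 0.9458 = 0.51617
  25–29: 5 × 254.75/1000 × 0.9437 = 1.20204
  30–34: 5 × 364.03/1000 × 0.9367 = 1.70493
  35–39: 5 × 148.75/1000 × 0.9329 = 0.69384
  40–44: 5 × 41.56/1000 × 0.9192 = 0.19101
Sum = 4.40166
NRR = 0.486 × 4.40166 = 2.13921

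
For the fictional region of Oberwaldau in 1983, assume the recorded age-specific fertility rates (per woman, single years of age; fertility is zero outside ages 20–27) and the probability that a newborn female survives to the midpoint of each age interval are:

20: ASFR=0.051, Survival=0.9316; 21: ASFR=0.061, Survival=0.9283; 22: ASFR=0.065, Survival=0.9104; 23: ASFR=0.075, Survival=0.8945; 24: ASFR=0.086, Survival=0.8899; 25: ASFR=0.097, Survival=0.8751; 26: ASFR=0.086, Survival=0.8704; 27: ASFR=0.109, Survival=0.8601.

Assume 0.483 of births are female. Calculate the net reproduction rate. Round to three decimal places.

0.271

Proportion female at birth = 0.483.
Survival-weighted fertility by age (1·fₓ·Sₓ):
  20: 1 × 0.051 × 0.9316 = 0.04751
  21: 1 × 0.061 × 0.9283 = 0.05663
  22: 1 × 0.065 × 0.9104 = 0.05918
  23: 1 × 0.075 × 0.8945 = 0.06709
  24: 1 × 0.086 × 0.8899 = 0.07653
  25: 1 × 0.097 × 0.8751 = 0.08488
  26: 1 × 0.086 × 0.8704 = 0.07485
  27: 1 × 0.109 × 0.8601 = 0.09375
Sum = 0.56042
NRR = 0.483 × 0.56042 = 0.27068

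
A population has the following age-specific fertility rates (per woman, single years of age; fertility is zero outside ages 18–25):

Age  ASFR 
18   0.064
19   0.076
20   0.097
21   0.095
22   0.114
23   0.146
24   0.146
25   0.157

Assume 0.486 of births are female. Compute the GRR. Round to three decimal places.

0.435

Proportion female at birth = 0.486.
Sum of ASFRs = 0.064 + 0.076 + 0.097 + 0.095 + 0.114 + 0.146 + 0.146 + 0.157 = 0.895
TFR = 0.895
GRR = 0.486 × 0.895 = 0.43497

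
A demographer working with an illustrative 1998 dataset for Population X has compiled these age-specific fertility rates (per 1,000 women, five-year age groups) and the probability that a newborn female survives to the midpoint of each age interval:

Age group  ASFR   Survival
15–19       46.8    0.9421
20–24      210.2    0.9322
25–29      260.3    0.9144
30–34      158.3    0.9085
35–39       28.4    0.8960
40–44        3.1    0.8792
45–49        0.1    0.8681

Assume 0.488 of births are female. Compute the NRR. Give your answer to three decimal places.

Proportion female at birth = 0.488.
Survival-weighted fertility by age (5·fₓ·Sₓ):
  15–19: 5 × 46.8/1000 × 0.9421 = 0.22045
  20–24: 5 × 210.2/1000 × 0.9322 = 0.97974
  25–29: 5 × 260.3/1000 × 0.9144 = 1.19009
  30–34: 5 × 158.3/1000 × 0.9085 = 0.71908
  35–39: 5 × 28.4/1000 × 0.8960 = 0.12723
  40–44: 5 × 3.1/1000 × 0.8792 = 0.01363
  45–49: 5 × 0.1/1000 × 0.8681 = 0.00043
Sum = 3.25065
NRR = 0.488 × 3.25065 = 1.58632

1.586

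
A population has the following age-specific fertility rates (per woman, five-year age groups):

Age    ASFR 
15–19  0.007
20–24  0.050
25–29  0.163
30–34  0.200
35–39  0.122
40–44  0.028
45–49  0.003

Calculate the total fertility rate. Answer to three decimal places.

Sum of ASFRs = 0.007 + 0.050 + 0.163 + 0.200 + 0.122 + 0.028 + 0.003 = 0.573
TFR = 5 × 0.573 = 2.865

2.865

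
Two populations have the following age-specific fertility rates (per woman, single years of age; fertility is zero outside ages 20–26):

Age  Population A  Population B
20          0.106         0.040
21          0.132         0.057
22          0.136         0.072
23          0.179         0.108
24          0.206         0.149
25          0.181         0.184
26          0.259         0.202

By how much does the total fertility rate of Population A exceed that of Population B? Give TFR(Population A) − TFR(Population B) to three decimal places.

0.387

Population A:
  Sum of ASFRs = 0.106 + 0.132 + 0.136 + 0.179 + 0.206 + 0.181 + 0.259 = 1.199
  TFR = 1.199
Population B:
  Sum of ASFRs = 0.040 + 0.057 + 0.072 + 0.108 + 0.149 + 0.184 + 0.202 = 0.812
  TFR = 0.812
Difference = 1.199 − 0.812 = 0.387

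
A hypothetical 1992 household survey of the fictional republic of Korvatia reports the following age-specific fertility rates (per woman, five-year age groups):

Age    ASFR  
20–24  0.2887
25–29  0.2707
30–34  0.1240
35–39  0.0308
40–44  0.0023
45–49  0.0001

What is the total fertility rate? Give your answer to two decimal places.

3.58

Sum of ASFRs = 0.2887 + 0.2707 + 0.1240 + 0.0308 + 0.0023 + 0.0001 = 0.7166
TFR = 5 × 0.7166 = 3.583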